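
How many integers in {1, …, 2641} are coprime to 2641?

Factor: 2641 = 19 · 139.
φ(2641) = (19−1) · (139−1) = 18 · 138 = 2484.

2484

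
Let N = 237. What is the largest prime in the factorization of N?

237 = 3 · 79
79 is prime.
So 237 = 3 · 79; the largest prime factor is 79.

79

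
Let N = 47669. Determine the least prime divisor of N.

47669 is odd.
Digit sum 32, not divisible by 3.
Ends in 9: not divisible by 5.
7: 47669 = 7·6809 + 6
11: 47669 = 11·4333 + 6
13: 47669 = 13·3666 + 11
17: 47669 = 17·2804 + 1
19: 47669 = 19·2508 + 17
23: 47669 = 23·2072 + 13
29: 47669 = 29·1643 + 22
31: 47669 = 31·1537 + 22
37: 47669 = 37·1288 + 13
41: 47669 = 41·1162 + 27
43: 47669 = 43·1108 + 25
47: 47669 = 47·1014 + 11
53: 47669 = 53·899 + 22
59: 47669 = 59·807 + 56
61: 47669 = 61·781 + 28
67: 47669 = 67·711 + 32
71: 47669 = 71·671 + 28
73: 47669 = 73·653

73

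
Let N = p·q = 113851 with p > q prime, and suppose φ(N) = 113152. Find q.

φ(n) = (p−1)(q−1) = n − (p+q) + 1, so p + q = 113851 − 113152 + 1 = 700.
p and q are the roots of t² − 700t + 113851 = 0.
Discriminant: 700² − 4·113851 = 490000 − 455404 = 34596; √34596 = 186.
q = (700 − 186)/2 = 257, p = (700 + 186)/2 = 443.
Check: 257 · 443 = 113851.

257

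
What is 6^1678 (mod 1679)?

6^1 ≡ 6 (mod 1679)
6^2 ≡ 6^2 = 36 ≡ 36 (mod 1679)
6^4 ≡ 36^2 = 1296 ≡ 1296 (mod 1679)
6^8 ≡ 1296^2 = 1679616 ≡ 616 (mod 1679)
6^16 ≡ 616^2 = 379456 ≡ 2 (mod 1679)
6^32 ≡ 2^2 = 4 ≡ 4 (mod 1679)
6^64 ≡ 4^2 = 16 ≡ 16 (mod 1679)
6^128 ≡ 16^2 = 256 ≡ 256 (mod 1679)
6^256 ≡ 256^2 = 65536 ≡ 55 (mod 1679)
6^512 ≡ 55^2 = 3025 ≡ 1346 (mod 1679)
6^1024 ≡ 1346^2 = 1811716 ≡ 75 (mod 1679)
1678 = 1024 + 512 + 128 + 8 + 4 + 2 in binary powers of 2.
So 6^1678 ≡ 75 · 1346 · 256 · 616 · 1296 · 36 ≡ 748 (mod 1679).
Since 748 ≠ 1, base 6 is a Fermat witness: 1679 is composite.

748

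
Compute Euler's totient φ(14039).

Factor: 14039 = 101 · 139.
φ(14039) = (101−1) · (139−1) = 100 · 138 = 13800.

13800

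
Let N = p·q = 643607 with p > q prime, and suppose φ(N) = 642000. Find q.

φ(n) = (p−1)(q−1) = n − (p+q) + 1, so p + q = 643607 − 642000 + 1 = 1608.
p and q are the roots of t² − 1608t + 643607 = 0.
Discriminant: 1608² − 4·643607 = 2585664 − 2574428 = 11236; √11236 = 106.
q = (1608 − 106)/2 = 751, p = (1608 + 106)/2 = 857.
Check: 751 · 857 = 643607.

751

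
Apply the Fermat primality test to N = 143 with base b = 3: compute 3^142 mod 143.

42

3^1 ≡ 3 (mod 143)
3^2 ≡ 3^2 = 9 ≡ 9 (mod 143)
3^4 ≡ 9^2 = 81 ≡ 81 (mod 143)
3^8 ≡ 81^2 = 6561 ≡ 126 (mod 143)
3^16 ≡ 126^2 = 15876 ≡ 3 (mod 143)
3^32 ≡ 3^2 = 9 ≡ 9 (mod 143)
3^64 ≡ 9^2 = 81 ≡ 81 (mod 143)
3^128 ≡ 81^2 = 6561 ≡ 126 (mod 143)
142 = 128 + 8 + 4 + 2 in binary powers of 2.
So 3^142 ≡ 126 · 126 · 81 · 9 ≡ 42 (mod 143).
Since 42 ≠ 1, base 3 is a Fermat witness: 143 is composite.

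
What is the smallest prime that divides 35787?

3

35787 is odd.
Digit sum 30, divisible by 3.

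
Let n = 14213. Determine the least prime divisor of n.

61

14213 is odd.
Digit sum 11, not divisible by 3.
Ends in 3: not divisible by 5.
7: 14213 = 7·2030 + 3
11: 14213 = 11·1292 + 1
13: 14213 = 13·1093 + 4
17: 14213 = 17·836 + 1
19: 14213 = 19·748 + 1
23: 14213 = 23·617 + 22
29: 14213 = 29·490 + 3
31: 14213 = 31·458 + 15
37: 14213 = 37·384 + 5
41: 14213 = 41·346 + 27
43: 14213 = 43·330 + 23
47: 14213 = 47·302 + 19
53: 14213 = 53·268 + 9
59: 14213 = 59·240 + 53
61: 14213 = 61·233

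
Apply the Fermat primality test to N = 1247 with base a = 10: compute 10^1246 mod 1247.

608

10^1 ≡ 10 (mod 1247)
10^2 ≡ 10^2 = 100 ≡ 100 (mod 1247)
10^4 ≡ 100^2 = 10000 ≡ 24 (mod 1247)
10^8 ≡ 24^2 = 576 ≡ 576 (mod 1247)
10^16 ≡ 576^2 = 331776 ≡ 74 (mod 1247)
10^32 ≡ 74^2 = 5476 ≡ 488 (mod 1247)
10^64 ≡ 488^2 = 238144 ≡ 1214 (mod 1247)
10^128 ≡ 1214^2 = 1473796 ≡ 1089 (mod 1247)
10^256 ≡ 1089^2 = 1185921 ≡ 24 (mod 1247)
10^512 ≡ 24^2 = 576 ≡ 576 (mod 1247)
10^1024 ≡ 576^2 = 331776 ≡ 74 (mod 1247)
1246 = 1024 + 128 + 64 + 16 + 8 + 4 + 2 in binary powers of 2.
So 10^1246 ≡ 74 · 1089 · 1214 · 74 · 576 · 24 · 100 ≡ 608 (mod 1247).
Since 608 ≠ 1, base 10 is a Fermat witness: 1247 is composite.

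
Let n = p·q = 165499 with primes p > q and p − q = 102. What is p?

461

Since p = q + 102, we have 165499 = q(q + 102), so q² + 102q − 165499 = 0.
Discriminant: 102² + 4·165499 = 10404 + 661996 = 672400; √672400 = 820.
q = (−102 + 820)/2 = 359, and p = q + 102 = 461.
Check: 359 · 461 = 165499.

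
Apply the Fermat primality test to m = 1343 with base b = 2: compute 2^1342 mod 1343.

2^1 ≡ 2 (mod 1343)
2^2 ≡ 2^2 = 4 ≡ 4 (mod 1343)
2^4 ≡ 4^2 = 16 ≡ 16 (mod 1343)
2^8 ≡ 16^2 = 256 ≡ 256 (mod 1343)
2^16 ≡ 256^2 = 65536 ≡ 1072 (mod 1343)
2^32 ≡ 1072^2 = 1149184 ≡ 919 (mod 1343)
2^64 ≡ 919^2 = 844561 ≡ 1157 (mod 1343)
2^128 ≡ 1157^2 = 1338649 ≡ 1021 (mod 1343)
2^256 ≡ 1021^2 = 1042441 ≡ 273 (mod 1343)
2^512 ≡ 273^2 = 74529 ≡ 664 (mod 1343)
2^1024 ≡ 664^2 = 440896 ≡ 392 (mod 1343)
1342 = 1024 + 256 + 32 + 16 + 8 + 4 + 2 in binary powers of 2.
So 2^1342 ≡ 392 · 273 · 919 · 1072 · 256 · 16 · 4 ≡ 914 (mod 1343).
Since 914 ≠ 1, base 2 is a Fermat witness: 1343 is composite.

914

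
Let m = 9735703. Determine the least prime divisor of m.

9735703 is odd.
Digit sum 34, not divisible by 3.
Ends in 3: not divisible by 5.
7: 9735703 = 7·1390814 + 5
11: 9735703 = 11·885063 + 10
13: 9735703 = 13·748900 + 3
17: 9735703 = 17·572688 + 7
19: 9735703 = 19·512405 + 8
23: 9735703 = 23·423291 + 10
29: 9735703 = 29·335713 + 26
31: 9735703 = 31·314054 + 29
37: 9735703 = 37·263127 + 4
41: 9735703 = 41·237456 + 7
43: 9735703 = 43·226411 + 30
47: 9735703 = 47·207142 + 29
53: 9735703 = 53·183692 + 27
59: 9735703 = 59·165011 + 54
61: 9735703 = 61·159601 + 42
67: 9735703 = 67·145309

67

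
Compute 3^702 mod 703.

1

3^1 ≡ 3 (mod 703)
3^2 ≡ 3^2 = 9 ≡ 9 (mod 703)
3^4 ≡ 9^2 = 81 ≡ 81 (mod 703)
3^8 ≡ 81^2 = 6561 ≡ 234 (mod 703)
3^16 ≡ 234^2 = 54756 ≡ 625 (mod 703)
3^32 ≡ 625^2 = 390625 ≡ 460 (mod 703)
3^64 ≡ 460^2 = 211600 ≡ 700 (mod 703)
3^128 ≡ 700^2 = 490000 ≡ 9 (mod 703)
3^256 ≡ 9^2 = 81 ≡ 81 (mod 703)
3^512 ≡ 81^2 = 6561 ≡ 234 (mod 703)
702 = 512 + 128 + 32 + 16 + 8 + 4 + 2 in binary powers of 2.
So 3^702 ≡ 234 · 9 · 460 · 625 · 234 · 81 · 9 ≡ 1 (mod 703).
Since the result is 1, base 3 gives no evidence that 703 is composite.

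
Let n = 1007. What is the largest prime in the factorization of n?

53

1007 = 19 · 53
53 is prime.
So 1007 = 19 · 53; the largest prime factor is 53.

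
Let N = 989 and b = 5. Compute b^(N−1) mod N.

5^1 ≡ 5 (mod 989)
5^2 ≡ 5^2 = 25 ≡ 25 (mod 989)
5^4 ≡ 25^2 = 625 ≡ 625 (mod 989)
5^8 ≡ 625^2 = 390625 ≡ 959 (mod 989)
5^16 ≡ 959^2 = 919681 ≡ 900 (mod 989)
5^32 ≡ 900^2 = 810000 ≡ 9 (mod 989)
5^64 ≡ 9^2 = 81 ≡ 81 (mod 989)
5^128 ≡ 81^2 = 6561 ≡ 627 (mod 989)
5^256 ≡ 627^2 = 393129 ≡ 496 (mod 989)
5^512 ≡ 496^2 = 246016 ≡ 744 (mod 989)
988 = 512 + 256 + 128 + 64 + 16 + 8 + 4 in binary powers of 2.
So 5^988 ≡ 744 · 496 · 627 · 81 · 900 · 959 · 625 ≡ 81 (mod 989).
Since 81 ≠ 1, base 5 is a Fermat witness: 989 is composite.

81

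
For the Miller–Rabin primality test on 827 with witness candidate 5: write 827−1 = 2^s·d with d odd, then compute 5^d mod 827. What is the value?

827 − 1 = 826 = 2^1 · 413, so d = 413.
5^1 ≡ 5 (mod 827)
5^2 ≡ 5^2 = 25 ≡ 25 (mod 827)
5^4 ≡ 25^2 = 625 ≡ 625 (mod 827)
5^8 ≡ 625^2 = 390625 ≡ 281 (mod 827)
5^16 ≡ 281^2 = 78961 ≡ 396 (mod 827)
5^32 ≡ 396^2 = 156816 ≡ 513 (mod 827)
5^64 ≡ 513^2 = 263169 ≡ 183 (mod 827)
5^128 ≡ 183^2 = 33489 ≡ 409 (mod 827)
5^256 ≡ 409^2 = 167281 ≡ 227 (mod 827)
413 = 256 + 128 + 16 + 8 + 4 + 1 in binary powers of 2.
So 5^413 ≡ 227 · 409 · 396 · 281 · 625 · 5 ≡ 826 (mod 827).
Since 5^d ≡ 826 (mod 827), base 5 does not prove 827 composite.

826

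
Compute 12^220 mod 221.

157

12^1 ≡ 12 (mod 221)
12^2 ≡ 12^2 = 144 ≡ 144 (mod 221)
12^4 ≡ 144^2 = 20736 ≡ 183 (mod 221)
12^8 ≡ 183^2 = 33489 ≡ 118 (mod 221)
12^16 ≡ 118^2 = 13924 ≡ 1 (mod 221)
12^32 ≡ 1^2 = 1 ≡ 1 (mod 221)
12^64 ≡ 1^2 = 1 ≡ 1 (mod 221)
12^128 ≡ 1^2 = 1 ≡ 1 (mod 221)
220 = 128 + 64 + 16 + 8 + 4 in binary powers of 2.
So 12^220 ≡ 1 · 1 · 1 · 118 · 183 ≡ 157 (mod 221).
Since 157 ≠ 1, base 12 is a Fermat witness: 221 is composite.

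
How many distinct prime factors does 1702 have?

3

1702 = 2 · 851
851 = 23 · 37
1702 = 2 · 23 · 37, which has 3 distinct prime factors.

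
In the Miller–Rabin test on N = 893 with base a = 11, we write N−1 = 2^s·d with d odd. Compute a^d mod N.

467

893 − 1 = 892 = 2^2 · 223, so d = 223.
11^1 ≡ 11 (mod 893)
11^2 ≡ 11^2 = 121 ≡ 121 (mod 893)
11^4 ≡ 121^2 = 14641 ≡ 353 (mod 893)
11^8 ≡ 353^2 = 124609 ≡ 482 (mod 893)
11^16 ≡ 482^2 = 232324 ≡ 144 (mod 893)
11^32 ≡ 144^2 = 20736 ≡ 197 (mod 893)
11^64 ≡ 197^2 = 38809 ≡ 410 (mod 893)
11^128 ≡ 410^2 = 168100 ≡ 216 (mod 893)
223 = 128 + 64 + 16 + 8 + 4 + 2 + 1 in binary powers of 2.
So 11^223 ≡ 216 · 410 · 144 · 482 · 353 · 121 · 11 ≡ 467 (mod 893).
Squaring chain: 467 → 197; never reaches −1, so base 11 is a Miller–Rabin witness that 893 is composite.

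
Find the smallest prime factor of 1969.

1969 is odd.
Digit sum 25, not divisible by 3.
Ends in 9: not divisible by 5.
7: 1969 = 7·281 + 2
11: 1969 = 11·179

11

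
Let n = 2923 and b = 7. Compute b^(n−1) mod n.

433

7^1 ≡ 7 (mod 2923)
7^2 ≡ 7^2 = 49 ≡ 49 (mod 2923)
7^4 ≡ 49^2 = 2401 ≡ 2401 (mod 2923)
7^8 ≡ 2401^2 = 5764801 ≡ 645 (mod 2923)
7^16 ≡ 645^2 = 416025 ≡ 959 (mod 2923)
7^32 ≡ 959^2 = 919681 ≡ 1859 (mod 2923)
7^64 ≡ 1859^2 = 3455881 ≡ 895 (mod 2923)
7^128 ≡ 895^2 = 801025 ≡ 123 (mod 2923)
7^256 ≡ 123^2 = 15129 ≡ 514 (mod 2923)
7^512 ≡ 514^2 = 264196 ≡ 1126 (mod 2923)
7^1024 ≡ 1126^2 = 1267876 ≡ 2217 (mod 2923)
7^2048 ≡ 2217^2 = 4915089 ≡ 1526 (mod 2923)
2922 = 2048 + 512 + 256 + 64 + 32 + 8 + 2 in binary powers of 2.
So 7^2922 ≡ 1526 · 1126 · 514 · 895 · 1859 · 645 · 49 ≡ 433 (mod 2923).
Since 433 ≠ 1, base 7 is a Fermat witness: 2923 is composite.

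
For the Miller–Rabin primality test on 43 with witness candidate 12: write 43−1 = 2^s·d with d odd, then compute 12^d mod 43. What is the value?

42

43 − 1 = 42 = 2^1 · 21, so d = 21.
12^1 ≡ 12 (mod 43)
12^2 ≡ 12^2 = 144 ≡ 15 (mod 43)
12^4 ≡ 15^2 = 225 ≡ 10 (mod 43)
12^8 ≡ 10^2 = 100 ≡ 14 (mod 43)
12^16 ≡ 14^2 = 196 ≡ 24 (mod 43)
21 = 16 + 4 + 1 in binary powers of 2.
So 12^21 ≡ 24 · 10 · 12 ≡ 42 (mod 43).
Since 12^d ≡ 42 (mod 43), base 12 does not prove 43 composite.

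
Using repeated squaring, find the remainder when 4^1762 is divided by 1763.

508

4^1 ≡ 4 (mod 1763)
4^2 ≡ 4^2 = 16 ≡ 16 (mod 1763)
4^4 ≡ 16^2 = 256 ≡ 256 (mod 1763)
4^8 ≡ 256^2 = 65536 ≡ 305 (mod 1763)
4^16 ≡ 305^2 = 93025 ≡ 1349 (mod 1763)
4^32 ≡ 1349^2 = 1819801 ≡ 385 (mod 1763)
4^64 ≡ 385^2 = 148225 ≡ 133 (mod 1763)
4^128 ≡ 133^2 = 17689 ≡ 59 (mod 1763)
4^256 ≡ 59^2 = 3481 ≡ 1718 (mod 1763)
4^512 ≡ 1718^2 = 2951524 ≡ 262 (mod 1763)
4^1024 ≡ 262^2 = 68644 ≡ 1650 (mod 1763)
1762 = 1024 + 512 + 128 + 64 + 32 + 2 in binary powers of 2.
So 4^1762 ≡ 1650 · 262 · 59 · 133 · 385 · 16 ≡ 508 (mod 1763).
Since 508 ≠ 1, base 4 is a Fermat witness: 1763 is composite.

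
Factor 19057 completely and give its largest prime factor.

59

19057 = 17 · 1121
1121 = 19 · 59
59 is prime.
So 19057 = 17 · 19 · 59; the largest prime factor is 59.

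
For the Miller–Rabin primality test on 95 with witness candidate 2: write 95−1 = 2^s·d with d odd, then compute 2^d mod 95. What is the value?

53

95 − 1 = 94 = 2^1 · 47, so d = 47.
2^1 ≡ 2 (mod 95)
2^2 ≡ 2^2 = 4 ≡ 4 (mod 95)
2^4 ≡ 4^2 = 16 ≡ 16 (mod 95)
2^8 ≡ 16^2 = 256 ≡ 66 (mod 95)
2^16 ≡ 66^2 = 4356 ≡ 81 (mod 95)
2^32 ≡ 81^2 = 6561 ≡ 6 (mod 95)
47 = 32 + 8 + 4 + 2 + 1 in binary powers of 2.
So 2^47 ≡ 6 · 66 · 16 · 4 · 2 ≡ 53 (mod 95).
Squaring chain: 53; never reaches −1, so base 2 is a Miller–Rabin witness that 95 is composite.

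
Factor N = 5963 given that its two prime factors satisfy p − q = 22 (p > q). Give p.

Since p = q + 22, we have 5963 = q(q + 22), so q² + 22q − 5963 = 0.
Discriminant: 22² + 4·5963 = 484 + 23852 = 24336; √24336 = 156.
q = (−22 + 156)/2 = 67, and p = q + 22 = 89.
Check: 67 · 89 = 5963.

89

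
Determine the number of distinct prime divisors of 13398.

13398 = 2 · 6699
6699 = 3 · 2233
2233 = 7 · 319
319 = 11 · 29
13398 = 2 · 3 · 7 · 11 · 29, which has 5 distinct prime factors.

5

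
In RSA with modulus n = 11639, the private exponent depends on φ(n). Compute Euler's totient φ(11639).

Factor: 11639 = 103 · 113.
φ(11639) = (103−1) · (113−1) = 102 · 112 = 11424.

11424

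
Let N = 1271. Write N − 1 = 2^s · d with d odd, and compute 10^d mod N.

862

1271 − 1 = 1270 = 2^1 · 635, so d = 635.
10^1 ≡ 10 (mod 1271)
10^2 ≡ 10^2 = 100 ≡ 100 (mod 1271)
10^4 ≡ 100^2 = 10000 ≡ 1103 (mod 1271)
10^8 ≡ 1103^2 = 1216609 ≡ 262 (mod 1271)
10^16 ≡ 262^2 = 68644 ≡ 10 (mod 1271)
10^32 ≡ 10^2 = 100 ≡ 100 (mod 1271)
10^64 ≡ 100^2 = 10000 ≡ 1103 (mod 1271)
10^128 ≡ 1103^2 = 1216609 ≡ 262 (mod 1271)
10^256 ≡ 262^2 = 68644 ≡ 10 (mod 1271)
10^512 ≡ 10^2 = 100 ≡ 100 (mod 1271)
635 = 512 + 64 + 32 + 16 + 8 + 2 + 1 in binary powers of 2.
So 10^635 ≡ 100 · 1103 · 100 · 10 · 262 · 100 · 10 ≡ 862 (mod 1271).
Squaring chain: 862; never reaches −1, so base 10 is a Miller–Rabin witness that 1271 is composite.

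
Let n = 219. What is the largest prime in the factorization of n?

73

219 = 3 · 73
73 is prime.
So 219 = 3 · 73; the largest prime factor is 73.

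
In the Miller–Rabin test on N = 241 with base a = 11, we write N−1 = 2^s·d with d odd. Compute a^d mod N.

241 − 1 = 240 = 2^4 · 15, so d = 15.
11^1 ≡ 11 (mod 241)
11^2 ≡ 11^2 = 121 ≡ 121 (mod 241)
11^4 ≡ 121^2 = 14641 ≡ 181 (mod 241)
11^8 ≡ 181^2 = 32761 ≡ 226 (mod 241)
15 = 8 + 4 + 2 + 1 in binary powers of 2.
So 11^15 ≡ 226 · 181 · 121 · 11 ≡ 130 (mod 241).
Squaring chain: 130 → 30 → 177 → 240; reaches −1, so base 11 does not prove 241 composite.

130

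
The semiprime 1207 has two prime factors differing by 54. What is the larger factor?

Since p = q + 54, we have 1207 = q(q + 54), so q² + 54q − 1207 = 0.
Discriminant: 54² + 4·1207 = 2916 + 4828 = 7744; √7744 = 88.
q = (−54 + 88)/2 = 17, and p = q + 54 = 71.
Check: 17 · 71 = 1207.

71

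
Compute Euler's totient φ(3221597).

3154000

Factor: 3221597 = 101 · 167 · 191.
φ(3221597) = (101−1) · (167−1) · (191−1) = 100 · 166 · 190 = 3154000.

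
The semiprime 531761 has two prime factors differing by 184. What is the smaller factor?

643

Since p = q + 184, we have 531761 = q(q + 184), so q² + 184q − 531761 = 0.
Discriminant: 184² + 4·531761 = 33856 + 2127044 = 2160900; √2160900 = 1470.
q = (−184 + 1470)/2 = 643, and p = q + 184 = 827.
Check: 643 · 827 = 531761.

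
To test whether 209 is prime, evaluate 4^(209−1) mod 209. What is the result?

4^1 ≡ 4 (mod 209)
4^2 ≡ 4^2 = 16 ≡ 16 (mod 209)
4^4 ≡ 16^2 = 256 ≡ 47 (mod 209)
4^8 ≡ 47^2 = 2209 ≡ 119 (mod 209)
4^16 ≡ 119^2 = 14161 ≡ 158 (mod 209)
4^32 ≡ 158^2 = 24964 ≡ 93 (mod 209)
4^64 ≡ 93^2 = 8649 ≡ 80 (mod 209)
4^128 ≡ 80^2 = 6400 ≡ 130 (mod 209)
208 = 128 + 64 + 16 in binary powers of 2.
So 4^208 ≡ 130 · 80 · 158 ≡ 42 (mod 209).
Since 42 ≠ 1, base 4 is a Fermat witness: 209 is composite.

42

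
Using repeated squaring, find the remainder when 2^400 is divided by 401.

1

2^1 ≡ 2 (mod 401)
2^2 ≡ 2^2 = 4 ≡ 4 (mod 401)
2^4 ≡ 4^2 = 16 ≡ 16 (mod 401)
2^8 ≡ 16^2 = 256 ≡ 256 (mod 401)
2^16 ≡ 256^2 = 65536 ≡ 173 (mod 401)
2^32 ≡ 173^2 = 29929 ≡ 255 (mod 401)
2^64 ≡ 255^2 = 65025 ≡ 63 (mod 401)
2^128 ≡ 63^2 = 3969 ≡ 360 (mod 401)
2^256 ≡ 360^2 = 129600 ≡ 77 (mod 401)
400 = 256 + 128 + 16 in binary powers of 2.
So 2^400 ≡ 77 · 360 · 173 ≡ 1 (mod 401).
Since the result is 1, base 2 gives no evidence that 401 is composite.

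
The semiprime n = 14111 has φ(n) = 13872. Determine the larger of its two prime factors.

137

φ(n) = (p−1)(q−1) = n − (p+q) + 1, so p + q = 14111 − 13872 + 1 = 240.
p and q are the roots of t² − 240t + 14111 = 0.
Discriminant: 240² − 4·14111 = 57600 − 56444 = 1156; √1156 = 34.
q = (240 − 34)/2 = 103, p = (240 + 34)/2 = 137.
Check: 103 · 137 = 14111.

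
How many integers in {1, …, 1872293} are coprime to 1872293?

1824768

Factor: 1872293 = 89 · 109 · 193.
φ(1872293) = (89−1) · (109−1) · (193−1) = 88 · 108 · 192 = 1824768.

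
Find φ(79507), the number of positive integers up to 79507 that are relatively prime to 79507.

Factor: 79507 = 43^3.
φ(79507) = 43^2·(43−1) = 77658.

77658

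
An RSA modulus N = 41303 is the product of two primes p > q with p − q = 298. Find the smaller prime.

103

Since p = q + 298, we have 41303 = q(q + 298), so q² + 298q − 41303 = 0.
Discriminant: 298² + 4·41303 = 88804 + 165212 = 254016; √254016 = 504.
q = (−298 + 504)/2 = 103, and p = q + 298 = 401.
Check: 103 · 401 = 41303.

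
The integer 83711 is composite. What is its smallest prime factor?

97

83711 is odd.
Digit sum 20, not divisible by 3.
Ends in 1: not divisible by 5.
7: 83711 = 7·11958 + 5
11: 83711 = 11·7610 + 1
13: 83711 = 13·6439 + 4
17: 83711 = 17·4924 + 3
19: 83711 = 19·4405 + 16
23: 83711 = 23·3639 + 14
29: 83711 = 29·2886 + 17
31: 83711 = 31·2700 + 11
37: 83711 = 37·2262 + 17
41: 83711 = 41·2041 + 30
43: 83711 = 43·1946 + 33
47: 83711 = 47·1781 + 4
53: 83711 = 53·1579 + 24
59: 83711 = 59·1418 + 49
61: 83711 = 61·1372 + 19
67: 83711 = 67·1249 + 28
71: 83711 = 71·1179 + 2
73: 83711 = 73·1146 + 53
79: 83711 = 79·1059 + 50
83: 83711 = 83·1008 + 47
89: 83711 = 89·940 + 51
97: 83711 = 97·863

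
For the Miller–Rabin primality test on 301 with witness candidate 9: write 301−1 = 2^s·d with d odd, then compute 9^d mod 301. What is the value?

274

301 − 1 = 300 = 2^2 · 75, so d = 75.
9^1 ≡ 9 (mod 301)
9^2 ≡ 9^2 = 81 ≡ 81 (mod 301)
9^4 ≡ 81^2 = 6561 ≡ 240 (mod 301)
9^8 ≡ 240^2 = 57600 ≡ 109 (mod 301)
9^16 ≡ 109^2 = 11881 ≡ 142 (mod 301)
9^32 ≡ 142^2 = 20164 ≡ 298 (mod 301)
9^64 ≡ 298^2 = 88804 ≡ 9 (mod 301)
75 = 64 + 8 + 2 + 1 in binary powers of 2.
So 9^75 ≡ 9 · 109 · 81 · 9 ≡ 274 (mod 301).
Squaring chain: 274 → 127; never reaches −1, so base 9 is a Miller–Rabin witness that 301 is composite.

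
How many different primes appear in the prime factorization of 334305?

334305 = 3^2 · 37145
37145 = 5 · 7429
7429 = 17 · 437
437 = 19 · 23
334305 = 3^2 · 5 · 17 · 19 · 23, which has 5 distinct prime factors.

5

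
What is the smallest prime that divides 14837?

14837 is odd.
Digit sum 23, not divisible by 3.
Ends in 7: not divisible by 5.
7: 14837 = 7·2119 + 4
11: 14837 = 11·1348 + 9
13: 14837 = 13·1141 + 4
17: 14837 = 17·872 + 13
19: 14837 = 19·780 + 17
23: 14837 = 23·645 + 2
29: 14837 = 29·511 + 18
31: 14837 = 31·478 + 19
37: 14837 = 37·401

37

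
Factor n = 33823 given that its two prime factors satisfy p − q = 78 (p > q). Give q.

Since p = q + 78, we have 33823 = q(q + 78), so q² + 78q − 33823 = 0.
Discriminant: 78² + 4·33823 = 6084 + 135292 = 141376; √141376 = 376.
q = (−78 + 376)/2 = 149, and p = q + 78 = 227.
Check: 149 · 227 = 33823.

149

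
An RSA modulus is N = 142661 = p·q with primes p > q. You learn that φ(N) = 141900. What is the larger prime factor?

431

φ(n) = (p−1)(q−1) = n − (p+q) + 1, so p + q = 142661 − 141900 + 1 = 762.
p and q are the roots of t² − 762t + 142661 = 0.
Discriminant: 762² − 4·142661 = 580644 − 570644 = 10000; √10000 = 100.
q = (762 − 100)/2 = 331, p = (762 + 100)/2 = 431.
Check: 331 · 431 = 142661.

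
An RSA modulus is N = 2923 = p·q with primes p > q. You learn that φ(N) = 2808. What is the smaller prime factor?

37

φ(n) = (p−1)(q−1) = n − (p+q) + 1, so p + q = 2923 − 2808 + 1 = 116.
p and q are the roots of t² − 116t + 2923 = 0.
Discriminant: 116² − 4·2923 = 13456 − 11692 = 1764; √1764 = 42.
q = (116 − 42)/2 = 37, p = (116 + 42)/2 = 79.
Check: 37 · 79 = 2923.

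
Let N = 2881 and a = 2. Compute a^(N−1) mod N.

2^1 ≡ 2 (mod 2881)
2^2 ≡ 2^2 = 4 ≡ 4 (mod 2881)
2^4 ≡ 4^2 = 16 ≡ 16 (mod 2881)
2^8 ≡ 16^2 = 256 ≡ 256 (mod 2881)
2^16 ≡ 256^2 = 65536 ≡ 2154 (mod 2881)
2^32 ≡ 2154^2 = 4639716 ≡ 1306 (mod 2881)
2^64 ≡ 1306^2 = 1705636 ≡ 84 (mod 2881)
2^128 ≡ 84^2 = 7056 ≡ 1294 (mod 2881)
2^256 ≡ 1294^2 = 1674436 ≡ 575 (mod 2881)
2^512 ≡ 575^2 = 330625 ≡ 2191 (mod 2881)
2^1024 ≡ 2191^2 = 4800481 ≡ 735 (mod 2881)
2^2048 ≡ 735^2 = 540225 ≡ 1478 (mod 2881)
2880 = 2048 + 512 + 256 + 64 in binary powers of 2.
So 2^2880 ≡ 1478 · 2191 · 575 · 84 ≡ 895 (mod 2881).
Since 895 ≠ 1, base 2 is a Fermat witness: 2881 is composite.

895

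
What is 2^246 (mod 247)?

220

2^1 ≡ 2 (mod 247)
2^2 ≡ 2^2 = 4 ≡ 4 (mod 247)
2^4 ≡ 4^2 = 16 ≡ 16 (mod 247)
2^8 ≡ 16^2 = 256 ≡ 9 (mod 247)
2^16 ≡ 9^2 = 81 ≡ 81 (mod 247)
2^32 ≡ 81^2 = 6561 ≡ 139 (mod 247)
2^64 ≡ 139^2 = 19321 ≡ 55 (mod 247)
2^128 ≡ 55^2 = 3025 ≡ 61 (mod 247)
246 = 128 + 64 + 32 + 16 + 4 + 2 in binary powers of 2.
So 2^246 ≡ 61 · 55 · 139 · 81 · 16 · 4 ≡ 220 (mod 247).
Since 220 ≠ 1, base 2 is a Fermat witness: 247 is composite.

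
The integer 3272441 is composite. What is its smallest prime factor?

3272441 is odd.
Digit sum 23, not divisible by 3.
Ends in 1: not divisible by 5.
7: 3272441 = 7·467491 + 4
11: 3272441 = 11·297494 + 7
13: 3272441 = 13·251726 + 3
17: 3272441 = 17·192496 + 9
19: 3272441 = 19·172233 + 14
23: 3272441 = 23·142280 + 1
29: 3272441 = 29·112842 + 23
31: 3272441 = 31·105562 + 19
37: 3272441 = 37·88444 + 13
41: 3272441 = 41·79815 + 26
43: 3272441 = 43·76103 + 12
47: 3272441 = 47·69626 + 19
53: 3272441 = 53·61744 + 9
59: 3272441 = 59·55465 + 6
61: 3272441 = 61·53646 + 35
67: 3272441 = 67·48842 + 27
71: 3272441 = 71·46090 + 51
73: 3272441 = 73·44827 + 70
79: 3272441 = 79·41423 + 24
83: 3272441 = 83·39427

83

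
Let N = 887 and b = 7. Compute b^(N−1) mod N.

7^1 ≡ 7 (mod 887)
7^2 ≡ 7^2 = 49 ≡ 49 (mod 887)
7^4 ≡ 49^2 = 2401 ≡ 627 (mod 887)
7^8 ≡ 627^2 = 393129 ≡ 188 (mod 887)
7^16 ≡ 188^2 = 35344 ≡ 751 (mod 887)
7^32 ≡ 751^2 = 564001 ≡ 756 (mod 887)
7^64 ≡ 756^2 = 571536 ≡ 308 (mod 887)
7^128 ≡ 308^2 = 94864 ≡ 842 (mod 887)
7^256 ≡ 842^2 = 708964 ≡ 251 (mod 887)
7^512 ≡ 251^2 = 63001 ≡ 24 (mod 887)
886 = 512 + 256 + 64 + 32 + 16 + 4 + 2 in binary powers of 2.
So 7^886 ≡ 24 · 251 · 308 · 756 · 751 · 627 · 49 ≡ 1 (mod 887).
Since the result is 1, base 7 gives no evidence that 887 is composite.

1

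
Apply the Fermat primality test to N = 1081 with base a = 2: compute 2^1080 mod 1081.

2^1 ≡ 2 (mod 1081)
2^2 ≡ 2^2 = 4 ≡ 4 (mod 1081)
2^4 ≡ 4^2 = 16 ≡ 16 (mod 1081)
2^8 ≡ 16^2 = 256 ≡ 256 (mod 1081)
2^16 ≡ 256^2 = 65536 ≡ 676 (mod 1081)
2^32 ≡ 676^2 = 456976 ≡ 794 (mod 1081)
2^64 ≡ 794^2 = 630436 ≡ 213 (mod 1081)
2^128 ≡ 213^2 = 45369 ≡ 1048 (mod 1081)
2^256 ≡ 1048^2 = 1098304 ≡ 8 (mod 1081)
2^512 ≡ 8^2 = 64 ≡ 64 (mod 1081)
2^1024 ≡ 64^2 = 4096 ≡ 853 (mod 1081)
1080 = 1024 + 32 + 16 + 8 in binary powers of 2.
So 2^1080 ≡ 853 · 794 · 676 · 256 ≡ 165 (mod 1081).
Since 165 ≠ 1, base 2 is a Fermat witness: 1081 is composite.

165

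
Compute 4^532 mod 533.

4^1 ≡ 4 (mod 533)
4^2 ≡ 4^2 = 16 ≡ 16 (mod 533)
4^4 ≡ 16^2 = 256 ≡ 256 (mod 533)
4^8 ≡ 256^2 = 65536 ≡ 510 (mod 533)
4^16 ≡ 510^2 = 260100 ≡ 529 (mod 533)
4^32 ≡ 529^2 = 279841 ≡ 16 (mod 533)
4^64 ≡ 16^2 = 256 ≡ 256 (mod 533)
4^128 ≡ 256^2 = 65536 ≡ 510 (mod 533)
4^256 ≡ 510^2 = 260100 ≡ 529 (mod 533)
4^512 ≡ 529^2 = 279841 ≡ 16 (mod 533)
532 = 512 + 16 + 4 in binary powers of 2.
So 4^532 ≡ 16 · 529 · 256 ≡ 139 (mod 533).
Since 139 ≠ 1, base 4 is a Fermat witness: 533 is composite.

139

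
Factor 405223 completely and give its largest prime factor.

73

405223 = 7 · 57889
57889 = 13 · 4453
4453 = 61 · 73
73 is prime.
So 405223 = 7 · 13 · 61 · 73; the largest prime factor is 73.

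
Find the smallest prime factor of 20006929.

20006929 is odd.
Digit sum 28, not divisible by 3.
Ends in 9: not divisible by 5.
7: 20006929 = 7·2858132 + 5
11: 20006929 = 11·1818811 + 8
13: 20006929 = 13·1538994 + 7
17: 20006929 = 17·1176878 + 3
19: 20006929 = 19·1052996 + 5
23: 20006929 = 23·869866 + 11
29: 20006929 = 29·689894 + 3
31: 20006929 = 31·645384 + 25
37: 20006929 = 37·540727 + 30
41: 20006929 = 41·487973 + 36
43: 20006929 = 43·465277 + 18
47: 20006929 = 47·425679 + 16
53: 20006929 = 53·377489 + 12
59: 20006929 = 59·339100 + 29
61: 20006929 = 61·327982 + 27
67: 20006929 = 67·298610 + 59
71: 20006929 = 71·281787 + 52
73: 20006929 = 73·274067 + 38
79: 20006929 = 79·253252 + 21
83: 20006929 = 83·241047 + 28
89: 20006929 = 89·224796 + 85
97: 20006929 = 97·206257

97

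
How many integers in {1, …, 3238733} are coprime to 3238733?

3170304

Factor: 3238733 = 97 · 173 · 193.
φ(3238733) = (97−1) · (173−1) · (193−1) = 96 · 172 · 192 = 3170304.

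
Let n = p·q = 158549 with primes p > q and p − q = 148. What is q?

331

Since p = q + 148, we have 158549 = q(q + 148), so q² + 148q − 158549 = 0.
Discriminant: 148² + 4·158549 = 21904 + 634196 = 656100; √656100 = 810.
q = (−148 + 810)/2 = 331, and p = q + 148 = 479.
Check: 331 · 479 = 158549.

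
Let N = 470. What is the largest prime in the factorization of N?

470 = 2 · 235
235 = 5 · 47
47 is prime.
So 470 = 2 · 5 · 47; the largest prime factor is 47.

47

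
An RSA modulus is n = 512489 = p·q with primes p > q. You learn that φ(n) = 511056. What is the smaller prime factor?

677

φ(n) = (p−1)(q−1) = n − (p+q) + 1, so p + q = 512489 − 511056 + 1 = 1434.
p and q are the roots of t² − 1434t + 512489 = 0.
Discriminant: 1434² − 4·512489 = 2056356 − 2049956 = 6400; √6400 = 80.
q = (1434 − 80)/2 = 677, p = (1434 + 80)/2 = 757.
Check: 677 · 757 = 512489.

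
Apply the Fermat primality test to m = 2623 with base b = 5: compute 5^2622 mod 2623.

1301

5^1 ≡ 5 (mod 2623)
5^2 ≡ 5^2 = 25 ≡ 25 (mod 2623)
5^4 ≡ 25^2 = 625 ≡ 625 (mod 2623)
5^8 ≡ 625^2 = 390625 ≡ 2421 (mod 2623)
5^16 ≡ 2421^2 = 5861241 ≡ 1459 (mod 2623)
5^32 ≡ 1459^2 = 2128681 ≡ 1428 (mod 2623)
5^64 ≡ 1428^2 = 2039184 ≡ 1113 (mod 2623)
5^128 ≡ 1113^2 = 1238769 ≡ 713 (mod 2623)
5^256 ≡ 713^2 = 508369 ≡ 2130 (mod 2623)
5^512 ≡ 2130^2 = 4536900 ≡ 1733 (mod 2623)
5^1024 ≡ 1733^2 = 3003289 ≡ 2577 (mod 2623)
5^2048 ≡ 2577^2 = 6640929 ≡ 2116 (mod 2623)
2622 = 2048 + 512 + 32 + 16 + 8 + 4 + 2 in binary powers of 2.
So 5^2622 ≡ 2116 · 1733 · 1428 · 1459 · 2421 · 625 · 25 ≡ 1301 (mod 2623).
Since 1301 ≠ 1, base 5 is a Fermat witness: 2623 is composite.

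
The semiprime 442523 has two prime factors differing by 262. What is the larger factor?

Since p = q + 262, we have 442523 = q(q + 262), so q² + 262q − 442523 = 0.
Discriminant: 262² + 4·442523 = 68644 + 1770092 = 1838736; √1838736 = 1356.
q = (−262 + 1356)/2 = 547, and p = q + 262 = 809.
Check: 547 · 809 = 442523.

809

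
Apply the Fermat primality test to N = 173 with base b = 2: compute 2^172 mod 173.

1

2^1 ≡ 2 (mod 173)
2^2 ≡ 2^2 = 4 ≡ 4 (mod 173)
2^4 ≡ 4^2 = 16 ≡ 16 (mod 173)
2^8 ≡ 16^2 = 256 ≡ 83 (mod 173)
2^16 ≡ 83^2 = 6889 ≡ 142 (mod 173)
2^32 ≡ 142^2 = 20164 ≡ 96 (mod 173)
2^64 ≡ 96^2 = 9216 ≡ 47 (mod 173)
2^128 ≡ 47^2 = 2209 ≡ 133 (mod 173)
172 = 128 + 32 + 8 + 4 in binary powers of 2.
So 2^172 ≡ 133 · 96 · 83 · 16 ≡ 1 (mod 173).
Since the result is 1, base 2 gives no evidence that 173 is composite.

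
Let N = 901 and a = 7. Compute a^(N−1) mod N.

7^1 ≡ 7 (mod 901)
7^2 ≡ 7^2 = 49 ≡ 49 (mod 901)
7^4 ≡ 49^2 = 2401 ≡ 599 (mod 901)
7^8 ≡ 599^2 = 358801 ≡ 203 (mod 901)
7^16 ≡ 203^2 = 41209 ≡ 664 (mod 901)
7^32 ≡ 664^2 = 440896 ≡ 307 (mod 901)
7^64 ≡ 307^2 = 94249 ≡ 545 (mod 901)
7^128 ≡ 545^2 = 297025 ≡ 596 (mod 901)
7^256 ≡ 596^2 = 355216 ≡ 222 (mod 901)
7^512 ≡ 222^2 = 49284 ≡ 630 (mod 901)
900 = 512 + 256 + 128 + 4 in binary powers of 2.
So 7^900 ≡ 630 · 222 · 596 · 599 ≡ 293 (mod 901).
Since 293 ≠ 1, base 7 is a Fermat witness: 901 is composite.

293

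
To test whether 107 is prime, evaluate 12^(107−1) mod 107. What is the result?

12^1 ≡ 12 (mod 107)
12^2 ≡ 12^2 = 144 ≡ 37 (mod 107)
12^4 ≡ 37^2 = 1369 ≡ 85 (mod 107)
12^8 ≡ 85^2 = 7225 ≡ 56 (mod 107)
12^16 ≡ 56^2 = 3136 ≡ 33 (mod 107)
12^32 ≡ 33^2 = 1089 ≡ 19 (mod 107)
12^64 ≡ 19^2 = 361 ≡ 40 (mod 107)
106 = 64 + 32 + 8 + 2 in binary powers of 2.
So 12^106 ≡ 40 · 19 · 56 · 37 ≡ 1 (mod 107).
Since the result is 1, base 12 gives no evidence that 107 is composite.

1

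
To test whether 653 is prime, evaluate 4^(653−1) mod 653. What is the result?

1

4^1 ≡ 4 (mod 653)
4^2 ≡ 4^2 = 16 ≡ 16 (mod 653)
4^4 ≡ 16^2 = 256 ≡ 256 (mod 653)
4^8 ≡ 256^2 = 65536 ≡ 236 (mod 653)
4^16 ≡ 236^2 = 55696 ≡ 191 (mod 653)
4^32 ≡ 191^2 = 36481 ≡ 566 (mod 653)
4^64 ≡ 566^2 = 320356 ≡ 386 (mod 653)
4^128 ≡ 386^2 = 148996 ≡ 112 (mod 653)
4^256 ≡ 112^2 = 12544 ≡ 137 (mod 653)
4^512 ≡ 137^2 = 18769 ≡ 485 (mod 653)
652 = 512 + 128 + 8 + 4 in binary powers of 2.
So 4^652 ≡ 485 · 112 · 236 · 256 ≡ 1 (mod 653).
Since the result is 1, base 4 gives no evidence that 653 is composite.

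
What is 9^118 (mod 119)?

72

9^1 ≡ 9 (mod 119)
9^2 ≡ 9^2 = 81 ≡ 81 (mod 119)
9^4 ≡ 81^2 = 6561 ≡ 16 (mod 119)
9^8 ≡ 16^2 = 256 ≡ 18 (mod 119)
9^16 ≡ 18^2 = 324 ≡ 86 (mod 119)
9^32 ≡ 86^2 = 7396 ≡ 18 (mod 119)
9^64 ≡ 18^2 = 324 ≡ 86 (mod 119)
118 = 64 + 32 + 16 + 4 + 2 in binary powers of 2.
So 9^118 ≡ 86 · 18 · 86 · 16 · 81 ≡ 72 (mod 119).
Since 72 ≠ 1, base 9 is a Fermat witness: 119 is composite.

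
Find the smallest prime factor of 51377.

83

51377 is odd.
Digit sum 23, not divisible by 3.
Ends in 7: not divisible by 5.
7: 51377 = 7·7339 + 4
11: 51377 = 11·4670 + 7
13: 51377 = 13·3952 + 1
17: 51377 = 17·3022 + 3
19: 51377 = 19·2704 + 1
23: 51377 = 23·2233 + 18
29: 51377 = 29·1771 + 18
31: 51377 = 31·1657 + 10
37: 51377 = 37·1388 + 21
41: 51377 = 41·1253 + 4
43: 51377 = 43·1194 + 35
47: 51377 = 47·1093 + 6
53: 51377 = 53·969 + 20
59: 51377 = 59·870 + 47
61: 51377 = 61·842 + 15
67: 51377 = 67·766 + 55
71: 51377 = 71·723 + 44
73: 51377 = 73·703 + 58
79: 51377 = 79·650 + 27
83: 51377 = 83·619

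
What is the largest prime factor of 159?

159 = 3 · 53
53 is prime.
So 159 = 3 · 53; the largest prime factor is 53.

53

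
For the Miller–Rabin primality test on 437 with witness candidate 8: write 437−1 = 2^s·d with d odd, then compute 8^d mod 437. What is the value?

437 − 1 = 436 = 2^2 · 109, so d = 109.
8^1 ≡ 8 (mod 437)
8^2 ≡ 8^2 = 64 ≡ 64 (mod 437)
8^4 ≡ 64^2 = 4096 ≡ 163 (mod 437)
8^8 ≡ 163^2 = 26569 ≡ 349 (mod 437)
8^16 ≡ 349^2 = 121801 ≡ 315 (mod 437)
8^32 ≡ 315^2 = 99225 ≡ 26 (mod 437)
8^64 ≡ 26^2 = 676 ≡ 239 (mod 437)
109 = 64 + 32 + 8 + 4 + 1 in binary powers of 2.
So 8^109 ≡ 239 · 26 · 349 · 163 · 8 ≡ 141 (mod 437).
Squaring chain: 141 → 216; never reaches −1, so base 8 is a Miller–Rabin witness that 437 is composite.

141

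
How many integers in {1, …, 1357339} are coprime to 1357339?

Factor: 1357339 = 89 · 101 · 151.
φ(1357339) = (89−1) · (101−1) · (151−1) = 88 · 100 · 150 = 1320000.

1320000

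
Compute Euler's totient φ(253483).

Factor: 253483 = 23 · 103 · 107.
φ(253483) = (23−1) · (103−1) · (107−1) = 22 · 102 · 106 = 237864.

237864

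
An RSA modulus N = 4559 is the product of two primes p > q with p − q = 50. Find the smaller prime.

47

Since p = q + 50, we have 4559 = q(q + 50), so q² + 50q − 4559 = 0.
Discriminant: 50² + 4·4559 = 2500 + 18236 = 20736; √20736 = 144.
q = (−50 + 144)/2 = 47, and p = q + 50 = 97.
Check: 47 · 97 = 4559.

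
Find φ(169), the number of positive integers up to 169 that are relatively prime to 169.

156

Factor: 169 = 13^2.
φ(169) = 13^1·(13−1) = 156.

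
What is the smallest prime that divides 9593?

53

9593 is odd.
Digit sum 26, not divisible by 3.
Ends in 3: not divisible by 5.
7: 9593 = 7·1370 + 3
11: 9593 = 11·872 + 1
13: 9593 = 13·737 + 12
17: 9593 = 17·564 + 5
19: 9593 = 19·504 + 17
23: 9593 = 23·417 + 2
29: 9593 = 29·330 + 23
31: 9593 = 31·309 + 14
37: 9593 = 37·259 + 10
41: 9593 = 41·233 + 40
43: 9593 = 43·223 + 4
47: 9593 = 47·204 + 5
53: 9593 = 53·181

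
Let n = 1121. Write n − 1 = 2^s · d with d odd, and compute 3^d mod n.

906

1121 − 1 = 1120 = 2^5 · 35, so d = 35.
3^1 ≡ 3 (mod 1121)
3^2 ≡ 3^2 = 9 ≡ 9 (mod 1121)
3^4 ≡ 9^2 = 81 ≡ 81 (mod 1121)
3^8 ≡ 81^2 = 6561 ≡ 956 (mod 1121)
3^16 ≡ 956^2 = 913936 ≡ 321 (mod 1121)
3^32 ≡ 321^2 = 103041 ≡ 1030 (mod 1121)
35 = 32 + 2 + 1 in binary powers of 2.
So 3^35 ≡ 1030 · 9 · 3 ≡ 906 (mod 1121).
Squaring chain: 906 → 264 → 194 → 643 → 921; never reaches −1, so base 3 is a Miller–Rabin witness that 1121 is composite.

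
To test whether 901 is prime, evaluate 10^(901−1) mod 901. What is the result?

10^1 ≡ 10 (mod 901)
10^2 ≡ 10^2 = 100 ≡ 100 (mod 901)
10^4 ≡ 100^2 = 10000 ≡ 89 (mod 901)
10^8 ≡ 89^2 = 7921 ≡ 713 (mod 901)
10^16 ≡ 713^2 = 508369 ≡ 205 (mod 901)
10^32 ≡ 205^2 = 42025 ≡ 579 (mod 901)
10^64 ≡ 579^2 = 335241 ≡ 69 (mod 901)
10^128 ≡ 69^2 = 4761 ≡ 256 (mod 901)
10^256 ≡ 256^2 = 65536 ≡ 664 (mod 901)
10^512 ≡ 664^2 = 440896 ≡ 307 (mod 901)
900 = 512 + 256 + 128 + 4 in binary powers of 2.
So 10^900 ≡ 307 · 664 · 256 · 89 ≡ 735 (mod 901).
Since 735 ≠ 1, base 10 is a Fermat witness: 901 is composite.

735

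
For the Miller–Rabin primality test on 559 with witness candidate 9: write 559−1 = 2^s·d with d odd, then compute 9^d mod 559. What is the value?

559 − 1 = 558 = 2^1 · 279, so d = 279.
9^1 ≡ 9 (mod 559)
9^2 ≡ 9^2 = 81 ≡ 81 (mod 559)
9^4 ≡ 81^2 = 6561 ≡ 412 (mod 559)
9^8 ≡ 412^2 = 169744 ≡ 367 (mod 559)
9^16 ≡ 367^2 = 134689 ≡ 529 (mod 559)
9^32 ≡ 529^2 = 279841 ≡ 341 (mod 559)
9^64 ≡ 341^2 = 116281 ≡ 9 (mod 559)
9^128 ≡ 9^2 = 81 ≡ 81 (mod 559)
9^256 ≡ 81^2 = 6561 ≡ 412 (mod 559)
279 = 256 + 16 + 4 + 2 + 1 in binary powers of 2.
So 9^279 ≡ 412 · 529 · 412 · 81 · 9 ≡ 391 (mod 559).
Squaring chain: 391; never reaches −1, so base 9 is a Miller–Rabin witness that 559 is composite.

391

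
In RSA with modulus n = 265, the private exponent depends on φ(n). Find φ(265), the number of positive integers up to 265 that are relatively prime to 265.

Factor: 265 = 5 · 53.
φ(265) = (5−1) · (53−1) = 4 · 52 = 208.

208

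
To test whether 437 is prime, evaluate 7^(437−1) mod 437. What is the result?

64

7^1 ≡ 7 (mod 437)
7^2 ≡ 7^2 = 49 ≡ 49 (mod 437)
7^4 ≡ 49^2 = 2401 ≡ 216 (mod 437)
7^8 ≡ 216^2 = 46656 ≡ 334 (mod 437)
7^16 ≡ 334^2 = 111556 ≡ 121 (mod 437)
7^32 ≡ 121^2 = 14641 ≡ 220 (mod 437)
7^64 ≡ 220^2 = 48400 ≡ 330 (mod 437)
7^128 ≡ 330^2 = 108900 ≡ 87 (mod 437)
7^256 ≡ 87^2 = 7569 ≡ 140 (mod 437)
436 = 256 + 128 + 32 + 16 + 4 in binary powers of 2.
So 7^436 ≡ 140 · 87 · 220 · 121 · 216 ≡ 64 (mod 437).
Since 64 ≠ 1, base 7 is a Fermat witness: 437 is composite.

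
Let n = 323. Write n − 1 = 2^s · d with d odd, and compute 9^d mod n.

323 − 1 = 322 = 2^1 · 161, so d = 161.
9^1 ≡ 9 (mod 323)
9^2 ≡ 9^2 = 81 ≡ 81 (mod 323)
9^4 ≡ 81^2 = 6561 ≡ 101 (mod 323)
9^8 ≡ 101^2 = 10201 ≡ 188 (mod 323)
9^16 ≡ 188^2 = 35344 ≡ 137 (mod 323)
9^32 ≡ 137^2 = 18769 ≡ 35 (mod 323)
9^64 ≡ 35^2 = 1225 ≡ 256 (mod 323)
9^128 ≡ 256^2 = 65536 ≡ 290 (mod 323)
161 = 128 + 32 + 1 in binary powers of 2.
So 9^161 ≡ 290 · 35 · 9 ≡ 264 (mod 323).
Squaring chain: 264; never reaches −1, so base 9 is a Miller–Rabin witness that 323 is composite.

264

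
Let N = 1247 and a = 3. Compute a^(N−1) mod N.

608

3^1 ≡ 3 (mod 1247)
3^2 ≡ 3^2 = 9 ≡ 9 (mod 1247)
3^4 ≡ 9^2 = 81 ≡ 81 (mod 1247)
3^8 ≡ 81^2 = 6561 ≡ 326 (mod 1247)
3^16 ≡ 326^2 = 106276 ≡ 281 (mod 1247)
3^32 ≡ 281^2 = 78961 ≡ 400 (mod 1247)
3^64 ≡ 400^2 = 160000 ≡ 384 (mod 1247)
3^128 ≡ 384^2 = 147456 ≡ 310 (mod 1247)
3^256 ≡ 310^2 = 96100 ≡ 81 (mod 1247)
3^512 ≡ 81^2 = 6561 ≡ 326 (mod 1247)
3^1024 ≡ 326^2 = 106276 ≡ 281 (mod 1247)
1246 = 1024 + 128 + 64 + 16 + 8 + 4 + 2 in binary powers of 2.
So 3^1246 ≡ 281 · 310 · 384 · 281 · 326 · 81 · 9 ≡ 608 (mod 1247).
Since 608 ≠ 1, base 3 is a Fermat witness: 1247 is composite.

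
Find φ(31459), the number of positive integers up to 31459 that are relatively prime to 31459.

Factor: 31459 = 163 · 193.
φ(31459) = (163−1) · (193−1) = 162 · 192 = 31104.

31104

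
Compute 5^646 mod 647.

1

5^1 ≡ 5 (mod 647)
5^2 ≡ 5^2 = 25 ≡ 25 (mod 647)
5^4 ≡ 25^2 = 625 ≡ 625 (mod 647)
5^8 ≡ 625^2 = 390625 ≡ 484 (mod 647)
5^16 ≡ 484^2 = 234256 ≡ 42 (mod 647)
5^32 ≡ 42^2 = 1764 ≡ 470 (mod 647)
5^64 ≡ 470^2 = 220900 ≡ 273 (mod 647)
5^128 ≡ 273^2 = 74529 ≡ 124 (mod 647)
5^256 ≡ 124^2 = 15376 ≡ 495 (mod 647)
5^512 ≡ 495^2 = 245025 ≡ 459 (mod 647)
646 = 512 + 128 + 4 + 2 in binary powers of 2.
So 5^646 ≡ 459 · 124 · 625 · 25 ≡ 1 (mod 647).
Since the result is 1, base 5 gives no evidence that 647 is composite.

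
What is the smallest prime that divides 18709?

53

18709 is odd.
Digit sum 25, not divisible by 3.
Ends in 9: not divisible by 5.
7: 18709 = 7·2672 + 5
11: 18709 = 11·1700 + 9
13: 18709 = 13·1439 + 2
17: 18709 = 17·1100 + 9
19: 18709 = 19·984 + 13
23: 18709 = 23·813 + 10
29: 18709 = 29·645 + 4
31: 18709 = 31·603 + 16
37: 18709 = 37·505 + 24
41: 18709 = 41·456 + 13
43: 18709 = 43·435 + 4
47: 18709 = 47·398 + 3
53: 18709 = 53·353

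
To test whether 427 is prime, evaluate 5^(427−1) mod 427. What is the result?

5^1 ≡ 5 (mod 427)
5^2 ≡ 5^2 = 25 ≡ 25 (mod 427)
5^4 ≡ 25^2 = 625 ≡ 198 (mod 427)
5^8 ≡ 198^2 = 39204 ≡ 347 (mod 427)
5^16 ≡ 347^2 = 120409 ≡ 422 (mod 427)
5^32 ≡ 422^2 = 178084 ≡ 25 (mod 427)
5^64 ≡ 25^2 = 625 ≡ 198 (mod 427)
5^128 ≡ 198^2 = 39204 ≡ 347 (mod 427)
5^256 ≡ 347^2 = 120409 ≡ 422 (mod 427)
426 = 256 + 128 + 32 + 8 + 2 in binary powers of 2.
So 5^426 ≡ 422 · 347 · 25 · 347 · 25 ≡ 253 (mod 427).
Since 253 ≠ 1, base 5 is a Fermat witness: 427 is composite.

253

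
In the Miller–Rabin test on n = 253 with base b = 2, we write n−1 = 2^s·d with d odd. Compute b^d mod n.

253 − 1 = 252 = 2^2 · 63, so d = 63.
2^1 ≡ 2 (mod 253)
2^2 ≡ 2^2 = 4 ≡ 4 (mod 253)
2^4 ≡ 4^2 = 16 ≡ 16 (mod 253)
2^8 ≡ 16^2 = 256 ≡ 3 (mod 253)
2^16 ≡ 3^2 = 9 ≡ 9 (mod 253)
2^32 ≡ 9^2 = 81 ≡ 81 (mod 253)
63 = 32 + 16 + 8 + 4 + 2 + 1 in binary powers of 2.
So 2^63 ≡ 81 · 9 · 3 · 16 · 4 · 2 ≡ 118 (mod 253).
Squaring chain: 118 → 9; never reaches −1, so base 2 is a Miller–Rabin witness that 253 is composite.

118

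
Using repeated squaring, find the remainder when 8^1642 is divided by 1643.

8^1 ≡ 8 (mod 1643)
8^2 ≡ 8^2 = 64 ≡ 64 (mod 1643)
8^4 ≡ 64^2 = 4096 ≡ 810 (mod 1643)
8^8 ≡ 810^2 = 656100 ≡ 543 (mod 1643)
8^16 ≡ 543^2 = 294849 ≡ 752 (mod 1643)
8^32 ≡ 752^2 = 565504 ≡ 312 (mod 1643)
8^64 ≡ 312^2 = 97344 ≡ 407 (mod 1643)
8^128 ≡ 407^2 = 165649 ≡ 1349 (mod 1643)
8^256 ≡ 1349^2 = 1819801 ≡ 1000 (mod 1643)
8^512 ≡ 1000^2 = 1000000 ≡ 1056 (mod 1643)
8^1024 ≡ 1056^2 = 1115136 ≡ 1182 (mod 1643)
1642 = 1024 + 512 + 64 + 32 + 8 + 2 in binary powers of 2.
So 8^1642 ≡ 1182 · 1056 · 407 · 312 · 543 · 64 ≡ 250 (mod 1643).
Since 250 ≠ 1, base 8 is a Fermat witness: 1643 is composite.

250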